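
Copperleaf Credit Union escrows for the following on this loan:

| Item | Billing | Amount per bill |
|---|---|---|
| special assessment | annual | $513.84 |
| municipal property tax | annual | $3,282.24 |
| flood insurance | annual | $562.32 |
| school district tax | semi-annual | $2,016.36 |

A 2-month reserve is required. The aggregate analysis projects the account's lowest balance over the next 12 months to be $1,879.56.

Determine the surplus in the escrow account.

Special assessment: $513.84/yr
Municipal property tax: $3,282.24/yr
Flood insurance: $562.32/yr
School district tax: $2,016.36 × 2 = $4,032.72/yr
Yearly total = $513.84 + $3,282.24 + $562.32 + $4,032.72 = $8,391.12
Monthly = $8,391.12 ÷ 12 = $699.26
Required cushion = 2 × $699.26 = $1,398.52
Excess over cushion: $1,879.56 − $1,398.52 = $481.04

$481.04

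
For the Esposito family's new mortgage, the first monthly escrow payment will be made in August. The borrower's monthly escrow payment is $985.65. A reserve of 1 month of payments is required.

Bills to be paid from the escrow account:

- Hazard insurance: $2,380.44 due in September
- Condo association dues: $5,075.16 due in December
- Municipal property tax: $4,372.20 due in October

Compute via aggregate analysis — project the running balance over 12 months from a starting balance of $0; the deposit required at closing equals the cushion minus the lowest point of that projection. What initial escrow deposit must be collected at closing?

$7,885.20

Cushion = 1 × $985.65 = $985.65
Trial balance (start $0, +$985.65 each month, − disbursements):
  Aug: +$985.65 → $985.65
  Sep: +$985.65 − $2,380.44 → -$409.14
  Oct: +$985.65 − $4,372.20 → -$3,795.69
  Nov: +$985.65 → -$2,810.04
  Dec: +$985.65 − $5,075.16 → -$6,899.55
  Jan: +$985.65 → -$5,913.90
  Feb: +$985.65 → -$4,928.25
  Mar: +$985.65 → -$3,942.60
  Apr: +$985.65 → -$2,956.95
  May: +$985.65 → -$1,971.30
  Jun: +$985.65 → -$985.65
  Jul: +$985.65 → $0.00
Lowest trial balance = -$6,899.55 (Dec)
Initial deposit = cushion − low point = $985.65 − (-$6,899.55) = $7,885.20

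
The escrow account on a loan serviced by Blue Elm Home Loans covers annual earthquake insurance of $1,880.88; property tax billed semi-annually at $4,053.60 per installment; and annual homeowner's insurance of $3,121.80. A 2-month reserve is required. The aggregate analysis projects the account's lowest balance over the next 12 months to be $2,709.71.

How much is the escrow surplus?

$524.73

Earthquake insurance = $1,880.88
Property tax = $4,053.60 × 2 = $8,107.20
Homeowner's insurance = $3,121.80
Total per year = $1,880.88 + $8,107.20 + $3,121.80 = $13,109.88
Monthly = $13,109.88 ÷ 12 = $1,092.49
Required cushion = 2 × $1,092.49 = $2,184.98
Surplus = $2,709.71 − $2,184.98 = $524.73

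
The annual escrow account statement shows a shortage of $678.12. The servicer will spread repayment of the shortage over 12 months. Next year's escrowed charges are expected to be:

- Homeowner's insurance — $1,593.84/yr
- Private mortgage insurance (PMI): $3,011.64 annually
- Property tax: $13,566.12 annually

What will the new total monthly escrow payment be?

Homeowner's insurance — $1,593.84/yr
Private mortgage insurance (PMI) — $3,011.64/yr
Property tax — $13,566.12/yr
Total per year = $1,593.84 + $3,011.64 + $13,566.12 = $18,171.60
Base monthly escrow = $18,171.60 ÷ 12 = $1,514.30
Shortage per month = $678.12 ÷ 12 = $56.51
Adjusted monthly = $1,514.30 + $56.51 = $1,570.81

$1,570.81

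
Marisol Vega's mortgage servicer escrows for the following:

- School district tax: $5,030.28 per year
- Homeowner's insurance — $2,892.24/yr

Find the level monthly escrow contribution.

School district tax — $5,030.28
Homeowner's insurance — $2,892.24
Yearly total = $5,030.28 + $2,892.24 = $7,922.52
Monthly = $7,922.52 ÷ 12 = $660.21

$660.21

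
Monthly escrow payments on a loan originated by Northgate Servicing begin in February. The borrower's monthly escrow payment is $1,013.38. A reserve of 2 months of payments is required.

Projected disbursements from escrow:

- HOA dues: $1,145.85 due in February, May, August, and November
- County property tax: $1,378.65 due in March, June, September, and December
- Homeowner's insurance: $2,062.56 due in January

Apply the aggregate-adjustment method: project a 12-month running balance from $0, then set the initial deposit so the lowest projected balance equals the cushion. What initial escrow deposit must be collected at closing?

$2,524.50

Cushion = 2 × $1,013.38 = $2,026.76
Trial balance (start $0, +$1,013.38 each month, − disbursements):
  Feb: +$1,013.38 − $1,145.85 → -$132.47
  Mar: +$1,013.38 − $1,378.65 → -$497.74
  Apr: +$1,013.38 → $515.64
  May: +$1,013.38 − $1,145.85 → $383.17
  Jun: +$1,013.38 − $1,378.65 → $17.90
  Jul: +$1,013.38 → $1,031.28
  Aug: +$1,013.38 − $1,145.85 → $898.81
  Sep: +$1,013.38 − $1,378.65 → $533.54
  Oct: +$1,013.38 → $1,546.92
  Nov: +$1,013.38 − $1,145.85 → $1,414.45
  Dec: +$1,013.38 − $1,378.65 → $1,049.18
  Jan: +$1,013.38 − $2,062.56 → $0.00
Lowest trial balance = -$497.74 (Mar)
Initial deposit = cushion − low point = $2,026.76 − (-$497.74) = $2,524.50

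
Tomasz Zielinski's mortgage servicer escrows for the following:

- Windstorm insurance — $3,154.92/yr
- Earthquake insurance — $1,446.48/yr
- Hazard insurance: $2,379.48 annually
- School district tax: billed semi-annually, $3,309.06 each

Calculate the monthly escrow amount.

$1,133.25

Windstorm insurance: $3,154.92/yr
Earthquake insurance: $1,446.48/yr
Hazard insurance: $2,379.48/yr
School district tax: $3,309.06 × 2 = $6,618.12/yr
Combined annual = $13,599.00
Per month = $13,599.00 / 12 = $1,133.25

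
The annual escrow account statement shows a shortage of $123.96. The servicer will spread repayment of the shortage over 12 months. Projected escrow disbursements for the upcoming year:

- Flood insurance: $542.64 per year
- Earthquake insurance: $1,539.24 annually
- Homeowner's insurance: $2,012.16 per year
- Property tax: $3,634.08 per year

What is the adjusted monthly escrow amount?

$654.34

Flood insurance: $542.64/yr
Earthquake insurance: $1,539.24/yr
Homeowner's insurance: $2,012.16/yr
Property tax: $3,634.08/yr
Yearly total = $542.64 + $1,539.24 + $2,012.16 + $3,634.08 = $7,728.12
Per month = $7,728.12 / 12 = $644.01
Shortage spread = $123.96 ÷ 12 = $10.33/mo
New monthly escrow = $644.01 + $10.33 = $654.34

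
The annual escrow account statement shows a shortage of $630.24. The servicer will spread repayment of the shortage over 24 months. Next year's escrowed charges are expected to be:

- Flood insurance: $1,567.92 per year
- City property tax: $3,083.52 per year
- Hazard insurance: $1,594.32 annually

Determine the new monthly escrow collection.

$546.74

Flood insurance = $1,567.92 per year
City property tax = $3,083.52 per year
Hazard insurance = $1,594.32 per year
Annual escrow total = $1,567.92 + $3,083.52 + $1,594.32 = $6,245.76
Monthly = $6,245.76 / 12 = $520.48
Shortage spread = $630.24 / 24 = $26.26/mo
Adjusted monthly = $520.48 + $26.26 = $546.74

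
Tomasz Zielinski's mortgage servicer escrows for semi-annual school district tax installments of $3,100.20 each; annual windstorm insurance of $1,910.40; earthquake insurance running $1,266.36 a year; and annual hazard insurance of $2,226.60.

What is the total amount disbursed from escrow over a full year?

$11,603.76

School district tax — $3,100.20 × 2 = $6,200.40 annually
Windstorm insurance — $1,910.40 annually
Earthquake insurance — $1,266.36 annually
Hazard insurance — $2,226.60 annually
Total per year = $6,200.40 + $1,910.40 + $1,266.36 + $2,226.60 = $11,603.76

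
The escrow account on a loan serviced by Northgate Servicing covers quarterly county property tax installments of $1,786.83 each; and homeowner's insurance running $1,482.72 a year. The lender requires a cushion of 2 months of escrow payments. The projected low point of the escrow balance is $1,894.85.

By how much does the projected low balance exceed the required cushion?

County property tax: $1,786.83 × 4 = $7,147.32
Homeowner's insurance: $1,482.72
Yearly total = $8,630.04
Base monthly escrow = $8,630.04 / 12 = $719.17
Required cushion = 2 × $719.17 = $1,438.34
Excess over cushion: $1,894.85 − $1,438.34 = $456.51

$456.51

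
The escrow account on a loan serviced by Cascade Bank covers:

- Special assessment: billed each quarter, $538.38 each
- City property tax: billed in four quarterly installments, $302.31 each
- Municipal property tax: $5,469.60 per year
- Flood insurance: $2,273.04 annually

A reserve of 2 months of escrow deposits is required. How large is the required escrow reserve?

Special assessment — $538.38 × 4 = $2,153.52
City property tax — $302.31 × 4 = $1,209.24
Municipal property tax — $5,469.60
Flood insurance — $2,273.04
Yearly total = $11,105.40
Monthly escrow = $11,105.40 / 12 = $925.45
Cushion = 2 × $925.45 = $1,850.90

$1,850.90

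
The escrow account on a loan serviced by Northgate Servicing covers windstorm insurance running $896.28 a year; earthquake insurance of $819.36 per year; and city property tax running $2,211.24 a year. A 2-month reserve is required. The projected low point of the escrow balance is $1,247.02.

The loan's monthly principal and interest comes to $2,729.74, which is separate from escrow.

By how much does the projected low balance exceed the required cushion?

Windstorm insurance = $896.28 annually
Earthquake insurance = $819.36 annually
City property tax = $2,211.24 annually
Total annual escrow = $3,926.88
Monthly = $3,926.88 / 12 = $327.24
Required reserve = 2 × $327.24 = $654.48
Surplus = $1,247.02 − $654.48 = $592.54

$592.54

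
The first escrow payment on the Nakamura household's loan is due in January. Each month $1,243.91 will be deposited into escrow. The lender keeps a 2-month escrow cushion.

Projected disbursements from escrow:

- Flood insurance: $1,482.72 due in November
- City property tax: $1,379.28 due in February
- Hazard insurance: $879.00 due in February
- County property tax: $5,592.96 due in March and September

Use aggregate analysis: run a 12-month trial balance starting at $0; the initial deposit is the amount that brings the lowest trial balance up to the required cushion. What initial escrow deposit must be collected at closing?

Cushion = 2 × $1,243.91 = $2,487.82
Trial balance (start $0, +$1,243.91 each month, − disbursements):
  Jan: +$1,243.91 → $1,243.91
  Feb: +$1,243.91 − $2,258.28 → $229.54
  Mar: +$1,243.91 − $5,592.96 → -$4,119.51
  Apr: +$1,243.91 → -$2,875.60
  May: +$1,243.91 → -$1,631.69
  Jun: +$1,243.91 → -$387.78
  Jul: +$1,243.91 → $856.13
  Aug: +$1,243.91 → $2,100.04
  Sep: +$1,243.91 − $5,592.96 → -$2,249.01
  Oct: +$1,243.91 → -$1,005.10
  Nov: +$1,243.91 − $1,482.72 → -$1,243.91
  Dec: +$1,243.91 → $0.00
Lowest trial balance = -$4,119.51 (Mar)
Initial deposit = cushion − low point = $2,487.82 − (-$4,119.51) = $6,607.33

$6,607.33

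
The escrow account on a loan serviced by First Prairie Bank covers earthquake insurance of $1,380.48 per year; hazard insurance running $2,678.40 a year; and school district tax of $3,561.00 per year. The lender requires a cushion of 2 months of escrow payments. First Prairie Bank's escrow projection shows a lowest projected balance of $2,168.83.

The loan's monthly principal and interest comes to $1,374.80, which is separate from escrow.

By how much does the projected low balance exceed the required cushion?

$898.85

Earthquake insurance = $1,380.48
Hazard insurance = $2,678.40
School district tax = $3,561.00
Combined annual = $7,619.88
Monthly escrow = $7,619.88 / 12 = $634.99
Cushion = 2 × $634.99 = $1,269.98
Surplus = $2,168.83 − $1,269.98 = $898.85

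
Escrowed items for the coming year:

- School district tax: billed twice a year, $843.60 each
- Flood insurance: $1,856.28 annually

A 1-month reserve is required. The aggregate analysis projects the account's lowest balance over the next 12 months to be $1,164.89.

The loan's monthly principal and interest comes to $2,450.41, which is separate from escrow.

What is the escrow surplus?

$869.60

School district tax: $843.60 × 2 = $1,687.20/yr
Flood insurance: $1,856.28/yr
Yearly total = $1,687.20 + $1,856.28 = $3,543.48
Monthly escrow = $3,543.48 ÷ 12 = $295.29
Required cushion = 1 × $295.29 = $295.29
Surplus = $1,164.89 − $295.29 = $869.60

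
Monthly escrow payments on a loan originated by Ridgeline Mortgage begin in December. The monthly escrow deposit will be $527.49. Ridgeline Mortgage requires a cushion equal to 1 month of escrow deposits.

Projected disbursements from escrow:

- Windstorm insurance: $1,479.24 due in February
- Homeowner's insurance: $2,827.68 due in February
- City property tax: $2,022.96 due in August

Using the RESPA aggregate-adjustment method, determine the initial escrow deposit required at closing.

$3,251.94

Cushion = 1 × $527.49 = $527.49
Trial balance (start $0, +$527.49 each month, − disbursements):
  Dec: +$527.49 → $527.49
  Jan: +$527.49 → $1,054.98
  Feb: +$527.49 − $4,306.92 → -$2,724.45
  Mar: +$527.49 → -$2,196.96
  Apr: +$527.49 → -$1,669.47
  May: +$527.49 → -$1,141.98
  Jun: +$527.49 → -$614.49
  Jul: +$527.49 → -$87.00
  Aug: +$527.49 − $2,022.96 → -$1,582.47
  Sep: +$527.49 → -$1,054.98
  Oct: +$527.49 → -$527.49
  Nov: +$527.49 → $0.00
Lowest trial balance = -$2,724.45 (Feb)
Initial deposit = cushion − low point = $527.49 − (-$2,724.45) = $3,251.94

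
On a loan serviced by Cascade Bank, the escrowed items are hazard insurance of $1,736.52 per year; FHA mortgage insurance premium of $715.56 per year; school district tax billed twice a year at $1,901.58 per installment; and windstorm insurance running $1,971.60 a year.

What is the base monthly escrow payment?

$685.57

Hazard insurance — $1,736.52/yr
FHA mortgage insurance premium — $715.56/yr
School district tax — $1,901.58 × 2 = $3,803.16/yr
Windstorm insurance — $1,971.60/yr
Annual escrow total = $1,736.52 + $715.56 + $3,803.16 + $1,971.60 = $8,226.84
Monthly = $8,226.84 / 12 = $685.57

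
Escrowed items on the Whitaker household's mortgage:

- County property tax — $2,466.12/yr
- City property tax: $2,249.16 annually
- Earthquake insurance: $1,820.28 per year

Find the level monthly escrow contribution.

County property tax = $2,466.12
City property tax = $2,249.16
Earthquake insurance = $1,820.28
Yearly total = $2,466.12 + $2,249.16 + $1,820.28 = $6,535.56
Monthly = $6,535.56 / 12 = $544.63

$544.63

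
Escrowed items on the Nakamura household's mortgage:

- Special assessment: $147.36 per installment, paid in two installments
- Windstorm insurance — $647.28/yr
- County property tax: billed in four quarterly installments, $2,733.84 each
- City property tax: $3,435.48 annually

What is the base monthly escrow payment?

$1,276.07

Special assessment = $147.36 × 2 = $294.72
Windstorm insurance = $647.28
County property tax = $2,733.84 × 4 = $10,935.36
City property tax = $3,435.48
Combined annual = $294.72 + $647.28 + $10,935.36 + $3,435.48 = $15,312.84
Per month = $15,312.84 ÷ 12 = $1,276.07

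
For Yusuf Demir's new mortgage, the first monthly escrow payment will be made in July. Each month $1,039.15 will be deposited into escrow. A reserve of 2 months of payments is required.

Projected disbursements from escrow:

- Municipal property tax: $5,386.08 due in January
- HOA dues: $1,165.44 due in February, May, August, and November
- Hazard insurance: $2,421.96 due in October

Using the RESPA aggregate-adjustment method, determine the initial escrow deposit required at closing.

$5,069.46

Cushion = 2 × $1,039.15 = $2,078.30
Trial balance (start $0, +$1,039.15 each month, − disbursements):
  Jul: +$1,039.15 → $1,039.15
  Aug: +$1,039.15 − $1,165.44 → $912.86
  Sep: +$1,039.15 → $1,952.01
  Oct: +$1,039.15 − $2,421.96 → $569.20
  Nov: +$1,039.15 − $1,165.44 → $442.91
  Dec: +$1,039.15 → $1,482.06
  Jan: +$1,039.15 − $5,386.08 → -$2,864.87
  Feb: +$1,039.15 − $1,165.44 → -$2,991.16
  Mar: +$1,039.15 → -$1,952.01
  Apr: +$1,039.15 → -$912.86
  May: +$1,039.15 − $1,165.44 → -$1,039.15
  Jun: +$1,039.15 → $0.00
Lowest trial balance = -$2,991.16 (Feb)
Initial deposit = cushion − low point = $2,078.30 − (-$2,991.16) = $5,069.46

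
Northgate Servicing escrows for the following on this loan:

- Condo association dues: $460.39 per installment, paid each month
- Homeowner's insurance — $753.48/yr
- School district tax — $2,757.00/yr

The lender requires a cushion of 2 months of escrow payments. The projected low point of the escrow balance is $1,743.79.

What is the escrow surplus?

$237.93

Condo association dues — $460.39 × 12 = $5,524.68 annually
Homeowner's insurance — $753.48 annually
School district tax — $2,757.00 annually
Annual escrow total = $9,035.16
Monthly = $9,035.16 / 12 = $752.93
Required reserve = 2 × $752.93 = $1,505.86
Surplus = $1,743.79 − $1,505.86 = $237.93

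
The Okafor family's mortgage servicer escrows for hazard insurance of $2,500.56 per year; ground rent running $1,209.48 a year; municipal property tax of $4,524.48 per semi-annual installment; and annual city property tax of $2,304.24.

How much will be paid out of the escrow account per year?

$15,063.24

Hazard insurance = $2,500.56 per year
Ground rent = $1,209.48 per year
Municipal property tax = $4,524.48 × 2 = $9,048.96 per year
City property tax = $2,304.24 per year
Yearly total = $15,063.24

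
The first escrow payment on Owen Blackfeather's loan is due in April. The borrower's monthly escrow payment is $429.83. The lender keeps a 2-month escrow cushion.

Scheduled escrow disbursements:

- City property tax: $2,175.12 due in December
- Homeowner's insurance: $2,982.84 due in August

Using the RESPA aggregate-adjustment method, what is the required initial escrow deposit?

$2,149.15

Cushion = 2 × $429.83 = $859.66
Trial balance (start $0, +$429.83 each month, − disbursements):
  Apr: +$429.83 → $429.83
  May: +$429.83 → $859.66
  Jun: +$429.83 → $1,289.49
  Jul: +$429.83 → $1,719.32
  Aug: +$429.83 − $2,982.84 → -$833.69
  Sep: +$429.83 → -$403.86
  Oct: +$429.83 → $25.97
  Nov: +$429.83 → $455.80
  Dec: +$429.83 − $2,175.12 → -$1,289.49
  Jan: +$429.83 → -$859.66
  Feb: +$429.83 → -$429.83
  Mar: +$429.83 → $0.00
Lowest trial balance = -$1,289.49 (Dec)
Initial deposit = cushion − low point = $859.66 − (-$1,289.49) = $2,149.15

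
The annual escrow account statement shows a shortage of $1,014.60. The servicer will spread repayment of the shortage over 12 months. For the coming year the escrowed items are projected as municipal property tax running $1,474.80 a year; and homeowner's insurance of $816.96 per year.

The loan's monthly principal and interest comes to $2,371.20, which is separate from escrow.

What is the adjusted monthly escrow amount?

$275.53

Municipal property tax = $1,474.80
Homeowner's insurance = $816.96
Total annual escrow = $1,474.80 + $816.96 = $2,291.76
Base monthly escrow = $2,291.76 ÷ 12 = $190.98
Shortage per month = $1,014.60 / 12 = $84.55
Adjusted monthly = $190.98 + $84.55 = $275.53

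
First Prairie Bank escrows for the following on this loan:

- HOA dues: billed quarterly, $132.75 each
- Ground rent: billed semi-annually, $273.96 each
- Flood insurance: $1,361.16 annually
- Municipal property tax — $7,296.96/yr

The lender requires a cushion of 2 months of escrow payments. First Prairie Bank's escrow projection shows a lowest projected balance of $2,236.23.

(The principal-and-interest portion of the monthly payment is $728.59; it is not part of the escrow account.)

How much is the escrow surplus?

$613.39

HOA dues: $132.75 × 4 = $531.00
Ground rent: $273.96 × 2 = $547.92
Flood insurance: $1,361.16
Municipal property tax: $7,296.96
Annual escrow total = $9,737.04
Base monthly escrow = $9,737.04 / 12 = $811.42
Required reserve = 2 × $811.42 = $1,622.84
Excess over cushion: $2,236.23 − $1,622.84 = $613.39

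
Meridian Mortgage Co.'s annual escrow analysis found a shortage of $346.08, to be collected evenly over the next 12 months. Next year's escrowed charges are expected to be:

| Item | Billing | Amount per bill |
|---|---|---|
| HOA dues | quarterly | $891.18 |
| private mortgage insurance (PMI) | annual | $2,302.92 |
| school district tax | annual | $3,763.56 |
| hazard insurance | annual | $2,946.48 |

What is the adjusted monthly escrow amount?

HOA dues — $891.18 × 4 = $3,564.72
Private mortgage insurance (PMI) — $2,302.92
School district tax — $3,763.56
Hazard insurance — $2,946.48
Combined annual = $12,577.68
Monthly escrow = $12,577.68 / 12 = $1,048.14
Shortage spread = $346.08 ÷ 12 = $28.84/mo
Adjusted monthly = $1,048.14 + $28.84 = $1,076.98

$1,076.98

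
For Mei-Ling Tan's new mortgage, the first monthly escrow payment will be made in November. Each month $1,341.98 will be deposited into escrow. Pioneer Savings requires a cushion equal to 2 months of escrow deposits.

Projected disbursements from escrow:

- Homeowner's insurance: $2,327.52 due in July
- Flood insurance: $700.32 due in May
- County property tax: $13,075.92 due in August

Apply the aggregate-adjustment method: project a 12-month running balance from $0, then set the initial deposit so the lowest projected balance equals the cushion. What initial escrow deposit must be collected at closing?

$5,367.92

Cushion = 2 × $1,341.98 = $2,683.96
Trial balance (start $0, +$1,341.98 each month, − disbursements):
  Nov: +$1,341.98 → $1,341.98
  Dec: +$1,341.98 → $2,683.96
  Jan: +$1,341.98 → $4,025.94
  Feb: +$1,341.98 → $5,367.92
  Mar: +$1,341.98 → $6,709.90
  Apr: +$1,341.98 → $8,051.88
  May: +$1,341.98 − $700.32 → $8,693.54
  Jun: +$1,341.98 → $10,035.52
  Jul: +$1,341.98 − $2,327.52 → $9,049.98
  Aug: +$1,341.98 − $13,075.92 → -$2,683.96
  Sep: +$1,341.98 → -$1,341.98
  Oct: +$1,341.98 → $0.00
Lowest trial balance = -$2,683.96 (Aug)
Initial deposit = cushion − low point = $2,683.96 − (-$2,683.96) = $5,367.92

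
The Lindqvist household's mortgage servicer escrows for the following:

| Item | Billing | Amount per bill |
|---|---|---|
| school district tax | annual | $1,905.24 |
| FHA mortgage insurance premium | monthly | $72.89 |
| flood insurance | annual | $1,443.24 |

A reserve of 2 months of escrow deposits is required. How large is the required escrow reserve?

School district tax = $1,905.24 annually
FHA mortgage insurance premium = $72.89 × 12 = $874.68 annually
Flood insurance = $1,443.24 annually
Total per year = $1,905.24 + $874.68 + $1,443.24 = $4,223.16
Monthly escrow = $4,223.16 ÷ 12 = $351.93
Cushion = 2 × $351.93 = $703.86

$703.86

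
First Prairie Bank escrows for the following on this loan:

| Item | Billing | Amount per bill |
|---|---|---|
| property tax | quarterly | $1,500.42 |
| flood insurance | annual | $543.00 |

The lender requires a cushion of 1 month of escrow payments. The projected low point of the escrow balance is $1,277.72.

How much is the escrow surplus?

$732.33

Property tax: $1,500.42 × 4 = $6,001.68 per year
Flood insurance: $543.00 per year
Annual escrow total = $6,544.68
Monthly escrow = $6,544.68 ÷ 12 = $545.39
Required reserve = 1 × $545.39 = $545.39
Excess over cushion: $1,277.72 − $545.39 = $732.33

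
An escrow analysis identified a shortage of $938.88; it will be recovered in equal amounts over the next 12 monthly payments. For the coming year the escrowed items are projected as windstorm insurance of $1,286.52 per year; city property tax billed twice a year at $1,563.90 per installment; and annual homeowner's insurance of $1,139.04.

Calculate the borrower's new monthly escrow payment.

$541.02

Windstorm insurance: $1,286.52 annually
City property tax: $1,563.90 × 2 = $3,127.80 annually
Homeowner's insurance: $1,139.04 annually
Total annual escrow = $1,286.52 + $3,127.80 + $1,139.04 = $5,553.36
Monthly = $5,553.36 ÷ 12 = $462.78
Shortage spread = $938.88 ÷ 12 = $78.24/mo
Adjusted monthly = $462.78 + $78.24 = $541.02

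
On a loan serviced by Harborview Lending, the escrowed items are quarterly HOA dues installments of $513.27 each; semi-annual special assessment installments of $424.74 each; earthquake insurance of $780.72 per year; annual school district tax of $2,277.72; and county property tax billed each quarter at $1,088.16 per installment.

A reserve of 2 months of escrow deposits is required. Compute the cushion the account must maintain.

$1,718.94

HOA dues: $513.27 × 4 = $2,053.08 annually
Special assessment: $424.74 × 2 = $849.48 annually
Earthquake insurance: $780.72 annually
School district tax: $2,277.72 annually
County property tax: $1,088.16 × 4 = $4,352.64 annually
Total per year = $2,053.08 + $849.48 + $780.72 + $2,277.72 + $4,352.64 = $10,313.64
Monthly escrow = $10,313.64 / 12 = $859.47
Cushion = 2 × $859.47 = $1,718.94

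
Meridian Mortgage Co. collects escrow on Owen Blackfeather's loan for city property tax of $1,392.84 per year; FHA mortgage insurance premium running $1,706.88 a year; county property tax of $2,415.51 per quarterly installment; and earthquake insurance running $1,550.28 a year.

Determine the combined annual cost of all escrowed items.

City property tax = $1,392.84 annually
FHA mortgage insurance premium = $1,706.88 annually
County property tax = $2,415.51 × 4 = $9,662.04 annually
Earthquake insurance = $1,550.28 annually
Total per year = $14,312.04

$14,312.04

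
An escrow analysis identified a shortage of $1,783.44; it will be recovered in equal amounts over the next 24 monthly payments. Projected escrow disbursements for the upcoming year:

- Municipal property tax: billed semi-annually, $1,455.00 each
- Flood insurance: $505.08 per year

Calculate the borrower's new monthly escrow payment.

Municipal property tax — $1,455.00 × 2 = $2,910.00 annually
Flood insurance — $505.08 annually
Yearly total = $3,415.08
Base monthly escrow = $3,415.08 / 12 = $284.59
Shortage per month = $1,783.44 / 24 = $74.31
Adjusted monthly = $284.59 + $74.31 = $358.90

$358.90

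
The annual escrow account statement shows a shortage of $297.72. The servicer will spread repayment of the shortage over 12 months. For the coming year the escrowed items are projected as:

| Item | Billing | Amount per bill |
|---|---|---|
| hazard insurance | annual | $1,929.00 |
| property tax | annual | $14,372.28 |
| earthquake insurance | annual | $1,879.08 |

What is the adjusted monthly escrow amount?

$1,539.84

Hazard insurance: $1,929.00
Property tax: $14,372.28
Earthquake insurance: $1,879.08
Total per year = $18,180.36
Monthly escrow = $18,180.36 ÷ 12 = $1,515.03
Shortage per month = $297.72 / 12 = $24.81
New monthly escrow = $1,515.03 + $24.81 = $1,539.84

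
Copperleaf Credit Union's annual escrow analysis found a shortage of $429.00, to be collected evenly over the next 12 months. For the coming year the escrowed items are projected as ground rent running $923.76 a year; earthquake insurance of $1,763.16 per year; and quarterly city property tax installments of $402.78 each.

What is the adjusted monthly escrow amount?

Ground rent = $923.76/yr
Earthquake insurance = $1,763.16/yr
City property tax = $402.78 × 4 = $1,611.12/yr
Total per year = $4,298.04
Monthly = $4,298.04 / 12 = $358.17
Shortage per month = $429.00 ÷ 12 = $35.75
Adjusted monthly = $358.17 + $35.75 = $393.92

$393.92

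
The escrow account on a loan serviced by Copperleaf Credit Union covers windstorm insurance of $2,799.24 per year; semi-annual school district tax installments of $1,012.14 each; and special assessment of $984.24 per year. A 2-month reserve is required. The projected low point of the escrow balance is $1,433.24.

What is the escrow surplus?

$465.28

Windstorm insurance — $2,799.24/yr
School district tax — $1,012.14 × 2 = $2,024.28/yr
Special assessment — $984.24/yr
Total per year = $2,799.24 + $2,024.28 + $984.24 = $5,807.76
Monthly escrow = $5,807.76 / 12 = $483.98
Cushion = 2 × $483.98 = $967.96
Excess over cushion: $1,433.24 − $967.96 = $465.28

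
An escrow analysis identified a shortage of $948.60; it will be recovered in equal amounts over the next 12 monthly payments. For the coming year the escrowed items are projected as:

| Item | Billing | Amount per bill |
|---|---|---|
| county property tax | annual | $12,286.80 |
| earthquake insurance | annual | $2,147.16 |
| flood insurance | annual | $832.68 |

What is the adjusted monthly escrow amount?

County property tax = $12,286.80/yr
Earthquake insurance = $2,147.16/yr
Flood insurance = $832.68/yr
Combined annual = $12,286.80 + $2,147.16 + $832.68 = $15,266.64
Monthly escrow = $15,266.64 / 12 = $1,272.22
Shortage spread = $948.60 / 12 = $79.05/mo
Adjusted monthly = $1,272.22 + $79.05 = $1,351.27

$1,351.27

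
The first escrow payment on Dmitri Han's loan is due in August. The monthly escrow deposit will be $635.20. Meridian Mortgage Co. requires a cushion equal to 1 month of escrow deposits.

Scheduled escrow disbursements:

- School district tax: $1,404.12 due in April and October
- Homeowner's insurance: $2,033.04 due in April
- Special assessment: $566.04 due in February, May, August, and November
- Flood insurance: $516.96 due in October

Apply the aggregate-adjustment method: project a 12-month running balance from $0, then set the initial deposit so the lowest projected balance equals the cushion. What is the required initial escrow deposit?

$1,974.76

Cushion = 1 × $635.20 = $635.20
Trial balance (start $0, +$635.20 each month, − disbursements):
  Aug: +$635.20 − $566.04 → $69.16
  Sep: +$635.20 → $704.36
  Oct: +$635.20 − $1,921.08 → -$581.52
  Nov: +$635.20 − $566.04 → -$512.36
  Dec: +$635.20 → $122.84
  Jan: +$635.20 → $758.04
  Feb: +$635.20 − $566.04 → $827.20
  Mar: +$635.20 → $1,462.40
  Apr: +$635.20 − $3,437.16 → -$1,339.56
  May: +$635.20 − $566.04 → -$1,270.40
  Jun: +$635.20 → -$635.20
  Jul: +$635.20 → $0.00
Lowest trial balance = -$1,339.56 (Apr)
Initial deposit = cushion − low point = $635.20 − (-$1,339.56) = $1,974.76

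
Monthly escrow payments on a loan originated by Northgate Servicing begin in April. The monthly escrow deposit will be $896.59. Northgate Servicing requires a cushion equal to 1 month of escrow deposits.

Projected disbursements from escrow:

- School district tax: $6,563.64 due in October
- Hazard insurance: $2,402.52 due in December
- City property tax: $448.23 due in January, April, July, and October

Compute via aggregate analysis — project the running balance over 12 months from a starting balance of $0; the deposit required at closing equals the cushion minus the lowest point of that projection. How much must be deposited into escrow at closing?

$3,138.13

Cushion = 1 × $896.59 = $896.59
Trial balance (start $0, +$896.59 each month, − disbursements):
  Apr: +$896.59 − $448.23 → $448.36
  May: +$896.59 → $1,344.95
  Jun: +$896.59 → $2,241.54
  Jul: +$896.59 − $448.23 → $2,689.90
  Aug: +$896.59 → $3,586.49
  Sep: +$896.59 → $4,483.08
  Oct: +$896.59 − $7,011.87 → -$1,632.20
  Nov: +$896.59 → -$735.61
  Dec: +$896.59 − $2,402.52 → -$2,241.54
  Jan: +$896.59 − $448.23 → -$1,793.18
  Feb: +$896.59 → -$896.59
  Mar: +$896.59 → $0.00
Lowest trial balance = -$2,241.54 (Dec)
Initial deposit = cushion − low point = $896.59 − (-$2,241.54) = $3,138.13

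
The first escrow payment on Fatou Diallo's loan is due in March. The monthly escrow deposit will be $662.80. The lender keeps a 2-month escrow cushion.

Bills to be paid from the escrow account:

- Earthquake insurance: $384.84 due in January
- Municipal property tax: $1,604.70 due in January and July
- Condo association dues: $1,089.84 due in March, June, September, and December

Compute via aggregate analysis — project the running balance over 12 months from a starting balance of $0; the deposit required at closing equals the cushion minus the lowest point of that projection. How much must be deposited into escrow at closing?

$1,988.40

Cushion = 2 × $662.80 = $1,325.60
Trial balance (start $0, +$662.80 each month, − disbursements):
  Mar: +$662.80 − $1,089.84 → -$427.04
  Apr: +$662.80 → $235.76
  May: +$662.80 → $898.56
  Jun: +$662.80 − $1,089.84 → $471.52
  Jul: +$662.80 − $1,604.70 → -$470.38
  Aug: +$662.80 → $192.42
  Sep: +$662.80 − $1,089.84 → -$234.62
  Oct: +$662.80 → $428.18
  Nov: +$662.80 → $1,090.98
  Dec: +$662.80 − $1,089.84 → $663.94
  Jan: +$662.80 − $1,989.54 → -$662.80
  Feb: +$662.80 → $0.00
Lowest trial balance = -$662.80 (Jan)
Initial deposit = cushion − low point = $1,325.60 − (-$662.80) = $1,988.40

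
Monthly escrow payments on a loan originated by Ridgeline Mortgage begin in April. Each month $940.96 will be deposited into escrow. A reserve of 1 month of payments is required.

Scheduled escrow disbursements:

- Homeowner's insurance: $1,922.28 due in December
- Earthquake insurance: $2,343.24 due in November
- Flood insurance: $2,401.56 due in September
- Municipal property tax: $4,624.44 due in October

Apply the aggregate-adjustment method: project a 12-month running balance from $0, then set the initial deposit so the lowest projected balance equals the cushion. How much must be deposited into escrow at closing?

$3,763.84

Cushion = 1 × $940.96 = $940.96
Trial balance (start $0, +$940.96 each month, − disbursements):
  Apr: +$940.96 → $940.96
  May: +$940.96 → $1,881.92
  Jun: +$940.96 → $2,822.88
  Jul: +$940.96 → $3,763.84
  Aug: +$940.96 → $4,704.80
  Sep: +$940.96 − $2,401.56 → $3,244.20
  Oct: +$940.96 − $4,624.44 → -$439.28
  Nov: +$940.96 − $2,343.24 → -$1,841.56
  Dec: +$940.96 − $1,922.28 → -$2,822.88
  Jan: +$940.96 → -$1,881.92
  Feb: +$940.96 → -$940.96
  Mar: +$940.96 → $0.00
Lowest trial balance = -$2,822.88 (Dec)
Initial deposit = cushion − low point = $940.96 − (-$2,822.88) = $3,763.84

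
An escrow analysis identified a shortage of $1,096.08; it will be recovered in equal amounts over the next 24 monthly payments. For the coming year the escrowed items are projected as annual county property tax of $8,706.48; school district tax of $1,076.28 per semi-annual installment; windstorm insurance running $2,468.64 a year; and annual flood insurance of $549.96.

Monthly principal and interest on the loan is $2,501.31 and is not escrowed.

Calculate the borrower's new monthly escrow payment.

County property tax = $8,706.48
School district tax = $1,076.28 × 2 = $2,152.56
Windstorm insurance = $2,468.64
Flood insurance = $549.96
Annual escrow total = $8,706.48 + $2,152.56 + $2,468.64 + $549.96 = $13,877.64
Base monthly escrow = $13,877.64 ÷ 12 = $1,156.47
Shortage per month = $1,096.08 ÷ 24 = $45.67
New monthly escrow = $1,156.47 + $45.67 = $1,202.14

$1,202.14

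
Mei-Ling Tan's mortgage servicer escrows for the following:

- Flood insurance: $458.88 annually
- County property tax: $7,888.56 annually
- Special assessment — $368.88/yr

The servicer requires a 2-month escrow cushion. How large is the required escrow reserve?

Flood insurance: $458.88 annually
County property tax: $7,888.56 annually
Special assessment: $368.88 annually
Total per year = $8,716.32
Monthly = $8,716.32 ÷ 12 = $726.36
Cushion = 2 × $726.36 = $1,452.72

$1,452.72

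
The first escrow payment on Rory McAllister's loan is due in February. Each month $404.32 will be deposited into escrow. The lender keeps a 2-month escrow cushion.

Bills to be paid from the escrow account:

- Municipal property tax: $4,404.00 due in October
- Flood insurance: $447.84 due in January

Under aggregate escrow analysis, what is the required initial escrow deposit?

$1,573.76

Cushion = 2 × $404.32 = $808.64
Trial balance (start $0, +$404.32 each month, − disbursements):
  Feb: +$404.32 → $404.32
  Mar: +$404.32 → $808.64
  Apr: +$404.32 → $1,212.96
  May: +$404.32 → $1,617.28
  Jun: +$404.32 → $2,021.60
  Jul: +$404.32 → $2,425.92
  Aug: +$404.32 → $2,830.24
  Sep: +$404.32 → $3,234.56
  Oct: +$404.32 − $4,404.00 → -$765.12
  Nov: +$404.32 → -$360.80
  Dec: +$404.32 → $43.52
  Jan: +$404.32 − $447.84 → $0.00
Lowest trial balance = -$765.12 (Oct)
Initial deposit = cushion − low point = $808.64 − (-$765.12) = $1,573.76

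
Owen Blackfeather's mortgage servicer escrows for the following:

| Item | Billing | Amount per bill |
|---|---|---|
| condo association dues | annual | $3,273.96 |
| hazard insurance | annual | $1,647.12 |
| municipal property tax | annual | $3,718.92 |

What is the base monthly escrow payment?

Condo association dues — $3,273.96
Hazard insurance — $1,647.12
Municipal property tax — $3,718.92
Total annual escrow = $8,640.00
Monthly escrow = $8,640.00 / 12 = $720.00

$720.00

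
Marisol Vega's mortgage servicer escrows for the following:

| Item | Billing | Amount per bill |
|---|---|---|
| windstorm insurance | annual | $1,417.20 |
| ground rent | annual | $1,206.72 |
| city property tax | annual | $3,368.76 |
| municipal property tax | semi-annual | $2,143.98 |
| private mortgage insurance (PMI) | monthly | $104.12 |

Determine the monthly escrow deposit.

Windstorm insurance = $1,417.20 annually
Ground rent = $1,206.72 annually
City property tax = $3,368.76 annually
Municipal property tax = $2,143.98 × 2 = $4,287.96 annually
Private mortgage insurance (PMI) = $104.12 × 12 = $1,249.44 annually
Total annual escrow = $11,530.08
Per month = $11,530.08 / 12 = $960.84

$960.84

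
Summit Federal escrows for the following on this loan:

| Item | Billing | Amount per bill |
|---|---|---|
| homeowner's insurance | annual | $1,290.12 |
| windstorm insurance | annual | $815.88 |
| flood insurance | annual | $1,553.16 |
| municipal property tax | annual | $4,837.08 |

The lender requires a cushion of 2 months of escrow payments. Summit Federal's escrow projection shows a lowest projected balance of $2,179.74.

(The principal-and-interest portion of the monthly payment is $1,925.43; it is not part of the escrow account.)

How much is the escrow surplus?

$763.70

Homeowner's insurance = $1,290.12 annually
Windstorm insurance = $815.88 annually
Flood insurance = $1,553.16 annually
Municipal property tax = $4,837.08 annually
Total annual escrow = $8,496.24
Per month = $8,496.24 / 12 = $708.02
Required reserve = 2 × $708.02 = $1,416.04
Surplus = $2,179.74 − $1,416.04 = $763.70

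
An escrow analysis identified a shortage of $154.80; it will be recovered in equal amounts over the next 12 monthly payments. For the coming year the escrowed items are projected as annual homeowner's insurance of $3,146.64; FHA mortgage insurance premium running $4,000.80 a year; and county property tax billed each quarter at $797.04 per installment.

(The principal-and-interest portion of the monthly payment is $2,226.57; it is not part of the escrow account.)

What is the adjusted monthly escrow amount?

Homeowner's insurance: $3,146.64/yr
FHA mortgage insurance premium: $4,000.80/yr
County property tax: $797.04 × 4 = $3,188.16/yr
Total annual escrow = $3,146.64 + $4,000.80 + $3,188.16 = $10,335.60
Base monthly escrow = $10,335.60 ÷ 12 = $861.30
Shortage per month = $154.80 ÷ 12 = $12.90
Adjusted monthly = $861.30 + $12.90 = $874.20

$874.20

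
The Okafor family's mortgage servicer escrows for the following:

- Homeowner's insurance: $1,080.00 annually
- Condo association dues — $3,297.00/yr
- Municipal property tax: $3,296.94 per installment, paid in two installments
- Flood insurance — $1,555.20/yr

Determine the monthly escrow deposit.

$1,043.84

Homeowner's insurance: $1,080.00/yr
Condo association dues: $3,297.00/yr
Municipal property tax: $3,296.94 × 2 = $6,593.88/yr
Flood insurance: $1,555.20/yr
Combined annual = $12,526.08
Per month = $12,526.08 ÷ 12 = $1,043.84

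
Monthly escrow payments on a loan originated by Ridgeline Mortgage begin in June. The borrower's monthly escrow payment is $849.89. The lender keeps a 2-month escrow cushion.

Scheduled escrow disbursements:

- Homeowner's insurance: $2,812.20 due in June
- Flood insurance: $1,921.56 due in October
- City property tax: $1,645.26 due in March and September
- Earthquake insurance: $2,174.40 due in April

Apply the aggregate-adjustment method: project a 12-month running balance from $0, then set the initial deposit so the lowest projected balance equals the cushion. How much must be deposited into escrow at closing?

$3,829.35

Cushion = 2 × $849.89 = $1,699.78
Trial balance (start $0, +$849.89 each month, − disbursements):
  Jun: +$849.89 − $2,812.20 → -$1,962.31
  Jul: +$849.89 → -$1,112.42
  Aug: +$849.89 → -$262.53
  Sep: +$849.89 − $1,645.26 → -$1,057.90
  Oct: +$849.89 − $1,921.56 → -$2,129.57
  Nov: +$849.89 → -$1,279.68
  Dec: +$849.89 → -$429.79
  Jan: +$849.89 → $420.10
  Feb: +$849.89 → $1,269.99
  Mar: +$849.89 − $1,645.26 → $474.62
  Apr: +$849.89 − $2,174.40 → -$849.89
  May: +$849.89 → $0.00
Lowest trial balance = -$2,129.57 (Oct)
Initial deposit = cushion − low point = $1,699.78 − (-$2,129.57) = $3,829.35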